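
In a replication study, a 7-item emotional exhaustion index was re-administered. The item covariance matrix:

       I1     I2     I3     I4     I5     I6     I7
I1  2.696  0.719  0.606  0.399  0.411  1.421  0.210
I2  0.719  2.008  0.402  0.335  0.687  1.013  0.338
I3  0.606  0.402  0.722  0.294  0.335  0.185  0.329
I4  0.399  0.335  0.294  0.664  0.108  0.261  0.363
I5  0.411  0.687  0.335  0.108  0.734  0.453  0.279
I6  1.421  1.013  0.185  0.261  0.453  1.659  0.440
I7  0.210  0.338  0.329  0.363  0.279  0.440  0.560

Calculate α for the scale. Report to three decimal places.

α = 0.793

sum of item variances = 2.696 + 2.008 + 0.722 + 0.664 + 0.734 + 1.659 + 0.560 = 9.043
Σ_{i<j} σ_ij = 9.588
σ²_total = 9.043 + 2 × 9.588 = 28.219
α = (k/(k−1))·(1 − sum of item variances/σ²_total) = (7/6)·(1 − 9.043/28.219) = 0.793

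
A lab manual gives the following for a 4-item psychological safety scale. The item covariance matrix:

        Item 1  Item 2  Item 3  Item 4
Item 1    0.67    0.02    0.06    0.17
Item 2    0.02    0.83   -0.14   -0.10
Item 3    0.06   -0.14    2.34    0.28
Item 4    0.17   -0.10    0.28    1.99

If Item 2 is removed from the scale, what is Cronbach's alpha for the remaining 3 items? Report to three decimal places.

Remaining items: Item 1, Item 3, Item 4 (k = 3).
Σσᵢ² = 0.67 + 2.34 + 1.99 = 5.00
σ²_total = 5.00 + 2 × 0.51 = 6.02
α (item deleted) = (3/2)·(1 − 5.00/6.02) = 0.254

Cronbach's alpha = 0.254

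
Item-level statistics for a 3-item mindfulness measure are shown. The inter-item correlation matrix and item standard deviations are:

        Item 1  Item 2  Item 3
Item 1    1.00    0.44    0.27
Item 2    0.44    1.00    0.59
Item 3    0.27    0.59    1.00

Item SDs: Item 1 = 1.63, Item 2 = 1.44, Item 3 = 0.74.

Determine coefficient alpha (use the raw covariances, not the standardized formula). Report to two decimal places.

α = 0.64

Σσ²ᵢ = 1.63² + 1.44² + 0.74² = 5.2781
Covariances σ_ij = r_ij · s_i · s_j:
  σ(Item 1,Item 2) = 0.44 × 1.63 × 1.44 = 1.0328
  σ(Item 1,Item 3) = 0.27 × 1.63 × 0.74 = 0.3257
  σ(Item 2,Item 3) = 0.59 × 1.44 × 0.74 = 0.6287
σ²_T = Σσ²ᵢ + 2·Σσ_ij = 5.2781 + 2 × 1.9872 = 9.2525
α = (3/2)·(1 − 5.2781/9.2525) = 0.64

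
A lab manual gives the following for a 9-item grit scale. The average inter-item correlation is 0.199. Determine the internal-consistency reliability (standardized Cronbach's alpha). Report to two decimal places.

Standardized α = k·r̄ / (1 + (k−1)·r̄) = 9 × 0.199 / (1 + 8 × 0.199)
  = 1.7910 / 2.5920 = 0.69

α = 0.69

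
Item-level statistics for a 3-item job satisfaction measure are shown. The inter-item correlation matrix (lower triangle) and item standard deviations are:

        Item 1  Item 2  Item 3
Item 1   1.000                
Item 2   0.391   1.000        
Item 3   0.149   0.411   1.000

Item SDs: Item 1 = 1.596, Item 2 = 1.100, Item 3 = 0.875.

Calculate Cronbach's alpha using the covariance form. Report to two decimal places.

α = 0.54

Σσ²ᵢ = 1.596² + 1.100² + 0.875² = 4.5228
Covariances σ_ij = r_ij · s_i · s_j:
  σ(Item 1,Item 2) = 0.391 × 1.596 × 1.100 = 0.6864
  σ(Item 1,Item 3) = 0.149 × 1.596 × 0.875 = 0.2081
  σ(Item 2,Item 3) = 0.411 × 1.100 × 0.875 = 0.3956
σ²_T = Σσ²ᵢ + 2·Σσ_ij = 4.5228 + 2 × 1.2901 = 7.1030
α = (3/2)·(1 − 4.5228/7.1030) = 0.54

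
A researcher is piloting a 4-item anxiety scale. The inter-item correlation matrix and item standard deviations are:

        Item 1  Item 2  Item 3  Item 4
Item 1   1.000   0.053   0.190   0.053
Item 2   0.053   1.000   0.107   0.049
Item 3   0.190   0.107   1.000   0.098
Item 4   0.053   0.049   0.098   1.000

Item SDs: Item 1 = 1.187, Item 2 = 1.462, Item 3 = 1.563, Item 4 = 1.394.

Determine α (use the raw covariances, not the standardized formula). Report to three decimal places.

Σσ²ᵢ = 1.187² + 1.462² + 1.563² + 1.394² = 7.9326
Covariances σ_ij = r_ij · s_i · s_j:
  σ(Item 1,Item 2) = 0.053 × 1.187 × 1.462 = 0.0920
  σ(Item 1,Item 3) = 0.190 × 1.187 × 1.563 = 0.3525
  σ(Item 1,Item 4) = 0.053 × 1.187 × 1.394 = 0.0877
  σ(Item 2,Item 3) = 0.107 × 1.462 × 1.563 = 0.2445
  σ(Item 2,Item 4) = 0.049 × 1.462 × 1.394 = 0.0999
  σ(Item 3,Item 4) = 0.098 × 1.563 × 1.394 = 0.2135
σ²_T = Σσ²ᵢ + 2·Σσ_ij = 7.9326 + 2 × 1.0901 = 10.1128
α = (4/3)·(1 − 7.9326/10.1128) = 0.287

α = 0.287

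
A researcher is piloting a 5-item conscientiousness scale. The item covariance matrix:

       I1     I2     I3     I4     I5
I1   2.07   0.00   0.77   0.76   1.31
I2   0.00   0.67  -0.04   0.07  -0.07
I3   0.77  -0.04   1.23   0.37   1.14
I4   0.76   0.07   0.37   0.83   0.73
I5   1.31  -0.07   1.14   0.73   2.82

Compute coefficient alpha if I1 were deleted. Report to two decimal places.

Remaining items: I2, I3, I4, I5 (k = 4).
Σσ²ᵢ = 0.67 + 1.23 + 0.83 + 2.82 = 5.55
total variance = 5.55 + 2 × 2.20 = 9.95
α (item deleted) = (4/3)·(1 − 5.55/9.95) = 0.59

coefficient alpha = 0.59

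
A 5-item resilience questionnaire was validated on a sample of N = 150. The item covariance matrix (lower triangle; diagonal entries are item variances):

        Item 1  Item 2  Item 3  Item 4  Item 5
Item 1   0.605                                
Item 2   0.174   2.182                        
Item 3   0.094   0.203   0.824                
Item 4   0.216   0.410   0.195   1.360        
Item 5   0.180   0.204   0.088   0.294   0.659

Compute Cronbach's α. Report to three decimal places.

Cronbach's α = 0.528

Σσ²ᵢ = 0.605 + 2.182 + 0.824 + 1.360 + 0.659 = 5.630
Sum of the distinct covariances = 2.058
σ²_T = 5.630 + 2 × 2.058 = 9.746
α = (k/(k−1))·(1 − Σσ²ᵢ/σ²_T) = (5/4)·(1 − 5.630/9.746) = 0.528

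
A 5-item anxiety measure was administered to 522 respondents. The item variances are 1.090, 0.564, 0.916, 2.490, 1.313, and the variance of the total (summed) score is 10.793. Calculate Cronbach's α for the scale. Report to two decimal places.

Σσᵢ² = 1.090 + 0.564 + 0.916 + 2.490 + 1.313 = 6.373
α = (k/(k−1))·(1 − Σσᵢ²/Var(T)) = (5/4)·(1 − 6.373/10.793) = 0.51

α = 0.51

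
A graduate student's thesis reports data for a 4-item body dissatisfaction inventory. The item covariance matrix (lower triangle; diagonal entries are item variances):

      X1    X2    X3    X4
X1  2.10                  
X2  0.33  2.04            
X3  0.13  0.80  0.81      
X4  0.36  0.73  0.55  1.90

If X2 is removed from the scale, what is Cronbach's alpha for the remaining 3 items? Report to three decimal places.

Remaining items: X1, X3, X4 (k = 3).
sum of item variances = 2.10 + 0.81 + 1.90 = 4.81
σ²_T = 4.81 + 2 × 1.04 = 6.89
α (item deleted) = (3/2)·(1 − 4.81/6.89) = 0.453

Cronbach's alpha = 0.453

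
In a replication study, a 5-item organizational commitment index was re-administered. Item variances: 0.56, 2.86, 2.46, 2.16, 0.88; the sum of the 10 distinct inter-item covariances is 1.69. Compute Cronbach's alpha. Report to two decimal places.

sum of item variances = 0.56 + 2.86 + 2.46 + 2.16 + 0.88 = 8.92
Sum of distinct covariances = 1.69
Var(T) = sum of item variances + 2·Σcov = 8.92 + 2 × 1.69 = 12.30
α = (5/4)·(1 − 8.92/12.30) = 0.34

α = 0.34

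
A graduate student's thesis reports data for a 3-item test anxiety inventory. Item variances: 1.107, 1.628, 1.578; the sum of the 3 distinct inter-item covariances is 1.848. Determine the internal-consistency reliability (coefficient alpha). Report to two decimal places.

α = 0.69

Σσ²ᵢ = 1.107 + 1.628 + 1.578 = 4.313
Sum of distinct covariances = 1.848
σ²_T = Σσ²ᵢ + 2·Σcov = 4.313 + 2 × 1.848 = 8.009
α = (3/2)·(1 − 4.313/8.009) = 0.69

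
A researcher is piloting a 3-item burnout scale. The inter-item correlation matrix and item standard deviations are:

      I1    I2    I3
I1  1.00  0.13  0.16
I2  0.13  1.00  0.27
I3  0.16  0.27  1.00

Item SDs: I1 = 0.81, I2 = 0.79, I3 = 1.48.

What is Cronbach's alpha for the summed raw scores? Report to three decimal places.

Cronbach's alpha = 0.381

Σσ²ᵢ = 0.81² + 0.79² + 1.48² = 3.4706
Covariances σ_ij = r_ij · s_i · s_j:
  σ(I1,I2) = 0.13 × 0.81 × 0.79 = 0.0832
  σ(I1,I3) = 0.16 × 0.81 × 1.48 = 0.1918
  σ(I2,I3) = 0.27 × 0.79 × 1.48 = 0.3157
σ²_T = Σσ²ᵢ + 2·Σσ_ij = 3.4706 + 2 × 0.5907 = 4.6520
α = (3/2)·(1 − 3.4706/4.6520) = 0.381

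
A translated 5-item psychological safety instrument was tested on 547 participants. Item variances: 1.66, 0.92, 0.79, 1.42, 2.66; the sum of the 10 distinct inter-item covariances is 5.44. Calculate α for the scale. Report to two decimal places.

Σσᵢ² = 1.66 + 0.92 + 0.79 + 1.42 + 2.66 = 7.45
Sum of distinct covariances = 5.44
σ²_T = Σσᵢ² + 2·Σcov = 7.45 + 2 × 5.44 = 18.33
α = (5/4)·(1 − 7.45/18.33) = 0.74

α = 0.74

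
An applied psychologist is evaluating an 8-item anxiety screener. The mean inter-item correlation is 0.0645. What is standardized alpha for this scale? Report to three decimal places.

Standardized α = k·r̄ / (1 + (k−1)·r̄) = 8 × 0.0645 / (1 + 7 × 0.0645)
  = 0.5160 / 1.4515 = 0.355

standardized alpha = 0.355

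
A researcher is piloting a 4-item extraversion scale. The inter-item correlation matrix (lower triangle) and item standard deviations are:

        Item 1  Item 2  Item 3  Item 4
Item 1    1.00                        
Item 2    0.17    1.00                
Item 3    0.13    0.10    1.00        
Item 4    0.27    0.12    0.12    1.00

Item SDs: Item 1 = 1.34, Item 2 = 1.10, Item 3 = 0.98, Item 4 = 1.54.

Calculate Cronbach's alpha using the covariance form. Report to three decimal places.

α = 0.423

Σσ²ᵢ = 1.34² + 1.10² + 0.98² + 1.54² = 6.3376
Covariances σ_ij = r_ij · s_i · s_j:
  σ(Item 1,Item 2) = 0.17 × 1.34 × 1.10 = 0.2506
  σ(Item 1,Item 3) = 0.13 × 1.34 × 0.98 = 0.1707
  σ(Item 1,Item 4) = 0.27 × 1.34 × 1.54 = 0.5572
  σ(Item 2,Item 3) = 0.10 × 1.10 × 0.98 = 0.1078
  σ(Item 2,Item 4) = 0.12 × 1.10 × 1.54 = 0.2033
  σ(Item 3,Item 4) = 0.12 × 0.98 × 1.54 = 0.1811
σ²_T = Σσ²ᵢ + 2·Σσ_ij = 6.3376 + 2 × 1.4707 = 9.2790
α = (4/3)·(1 − 6.3376/9.2790) = 0.423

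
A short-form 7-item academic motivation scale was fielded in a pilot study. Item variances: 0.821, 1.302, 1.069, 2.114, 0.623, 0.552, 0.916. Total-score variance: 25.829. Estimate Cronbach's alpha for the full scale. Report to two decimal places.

Cronbach's alpha = 0.83

ΣVar(i) = 0.821 + 1.302 + 1.069 + 2.114 + 0.623 + 0.552 + 0.916 = 7.397
α = (k/(k−1))·(1 − ΣVar(i)/σ²_total) = (7/6)·(1 − 7.397/25.829) = 0.83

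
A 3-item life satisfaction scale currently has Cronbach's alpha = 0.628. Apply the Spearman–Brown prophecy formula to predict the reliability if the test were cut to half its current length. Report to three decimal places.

predicted reliability = 0.458

Length factor m = 1/2
α' = m·α / (1 − (1−m)·α)
   = 1/2 × 0.628 / (1 − (1 − 1/2) × 0.628)
   = 0.3140 / 0.6860 = 0.458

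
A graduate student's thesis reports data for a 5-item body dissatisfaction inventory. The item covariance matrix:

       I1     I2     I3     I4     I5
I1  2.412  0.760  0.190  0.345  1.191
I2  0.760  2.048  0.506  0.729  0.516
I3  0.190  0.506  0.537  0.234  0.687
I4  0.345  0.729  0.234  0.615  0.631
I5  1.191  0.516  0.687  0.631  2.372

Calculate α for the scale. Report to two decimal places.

sum of item variances = 2.412 + 2.048 + 0.537 + 0.615 + 2.372 = 7.984
Sum of off-diagonal covariances = 5.789
σ²_total = 7.984 + 2 × 5.789 = 19.562
α = (k/(k−1))·(1 − sum of item variances/σ²_total) = (5/4)·(1 − 7.984/19.562) = 0.74

α = 0.74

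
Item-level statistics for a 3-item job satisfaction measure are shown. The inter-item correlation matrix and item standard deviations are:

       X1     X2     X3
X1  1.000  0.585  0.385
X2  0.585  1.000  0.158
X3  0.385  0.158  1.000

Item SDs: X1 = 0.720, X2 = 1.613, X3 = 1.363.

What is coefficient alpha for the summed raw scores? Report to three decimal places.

α = 0.541

Σσ²ᵢ = 0.720² + 1.613² + 1.363² = 4.9779
Covariances σ_ij = r_ij · s_i · s_j:
  σ(X1,X2) = 0.585 × 0.720 × 1.613 = 0.6794
  σ(X1,X3) = 0.385 × 0.720 × 1.363 = 0.3778
  σ(X2,X3) = 0.158 × 1.613 × 1.363 = 0.3474
σ²_T = Σσ²ᵢ + 2·Σσ_ij = 4.9779 + 2 × 1.4046 = 7.7871
α = (3/2)·(1 − 4.9779/7.7871) = 0.541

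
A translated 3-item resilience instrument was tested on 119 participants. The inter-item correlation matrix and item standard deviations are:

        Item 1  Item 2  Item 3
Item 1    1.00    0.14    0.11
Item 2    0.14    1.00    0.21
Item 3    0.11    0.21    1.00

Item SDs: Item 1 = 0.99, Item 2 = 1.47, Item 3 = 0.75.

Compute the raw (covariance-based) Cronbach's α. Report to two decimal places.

α = 0.33

Σσ²ᵢ = 0.99² + 1.47² + 0.75² = 3.7035
Covariances σ_ij = r_ij · s_i · s_j:
  σ(Item 1,Item 2) = 0.14 × 0.99 × 1.47 = 0.2037
  σ(Item 1,Item 3) = 0.11 × 0.99 × 0.75 = 0.0817
  σ(Item 2,Item 3) = 0.21 × 1.47 × 0.75 = 0.2315
σ²_T = Σσ²ᵢ + 2·Σσ_ij = 3.7035 + 2 × 0.5169 = 4.7373
α = (3/2)·(1 − 3.7035/4.7373) = 0.33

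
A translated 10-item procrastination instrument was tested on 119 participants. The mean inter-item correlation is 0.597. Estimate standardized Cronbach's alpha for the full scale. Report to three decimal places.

Standardized α = k·r̄ / (1 + (k−1)·r̄) = 10 × 0.597 / (1 + 9 × 0.597)
  = 5.9700 / 6.3730 = 0.937

α = 0.937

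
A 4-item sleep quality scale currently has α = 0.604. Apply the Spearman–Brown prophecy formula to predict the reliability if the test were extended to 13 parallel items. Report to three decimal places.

predicted reliability = 0.832

Length factor m = 13/4 = 3.2500
α' = m·α / (1 + (m−1)·α)
   = 13/4 × 0.604 / (1 + (13/4 − 1) × 0.604)
   = 1.9630 / 2.3590 = 0.832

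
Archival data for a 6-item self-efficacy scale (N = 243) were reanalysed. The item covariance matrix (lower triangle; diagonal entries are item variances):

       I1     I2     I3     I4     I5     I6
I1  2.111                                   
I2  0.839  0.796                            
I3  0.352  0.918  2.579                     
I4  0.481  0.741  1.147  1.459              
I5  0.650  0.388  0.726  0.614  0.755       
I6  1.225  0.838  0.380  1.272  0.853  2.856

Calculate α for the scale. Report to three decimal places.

α = 0.821

Σσ²ᵢ = 2.111 + 0.796 + 2.579 + 1.459 + 0.755 + 2.856 = 10.556
Σ_{i<j} σ_ij = 11.424
total variance = 10.556 + 2 × 11.424 = 33.404
α = (k/(k−1))·(1 − Σσ²ᵢ/total variance) = (6/5)·(1 − 10.556/33.404) = 0.821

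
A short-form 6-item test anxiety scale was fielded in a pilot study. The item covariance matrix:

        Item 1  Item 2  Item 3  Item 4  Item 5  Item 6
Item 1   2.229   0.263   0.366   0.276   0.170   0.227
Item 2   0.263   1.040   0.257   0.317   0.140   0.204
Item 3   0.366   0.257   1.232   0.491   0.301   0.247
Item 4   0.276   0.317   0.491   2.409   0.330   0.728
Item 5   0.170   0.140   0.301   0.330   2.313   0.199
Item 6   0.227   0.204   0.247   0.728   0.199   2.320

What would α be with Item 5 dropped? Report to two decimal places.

α = 0.53

Remaining items: Item 1, Item 2, Item 3, Item 4, Item 6 (k = 5).
ΣVar(i) = 2.229 + 1.040 + 1.232 + 2.409 + 2.320 = 9.230
total variance = 9.230 + 2 × 3.376 = 15.982
α (item deleted) = (5/4)·(1 − 9.230/15.982) = 0.53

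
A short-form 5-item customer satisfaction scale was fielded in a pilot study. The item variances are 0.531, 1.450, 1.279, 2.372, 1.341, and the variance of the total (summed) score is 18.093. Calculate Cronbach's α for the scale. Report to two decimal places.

ΣVar(i) = 0.531 + 1.450 + 1.279 + 2.372 + 1.341 = 6.973
α = (k/(k−1))·(1 − ΣVar(i)/total variance) = (5/4)·(1 − 6.973/18.093) = 0.77

α = 0.77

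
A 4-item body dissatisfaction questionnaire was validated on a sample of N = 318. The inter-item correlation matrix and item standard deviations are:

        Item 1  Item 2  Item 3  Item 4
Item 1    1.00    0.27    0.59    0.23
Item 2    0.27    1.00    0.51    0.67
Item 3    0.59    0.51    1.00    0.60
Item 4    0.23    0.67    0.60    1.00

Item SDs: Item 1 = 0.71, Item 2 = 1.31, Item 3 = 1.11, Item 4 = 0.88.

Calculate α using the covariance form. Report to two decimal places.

Σσ²ᵢ = 0.71² + 1.31² + 1.11² + 0.88² = 4.2267
Covariances σ_ij = r_ij · s_i · s_j:
  σ(Item 1,Item 2) = 0.27 × 0.71 × 1.31 = 0.2511
  σ(Item 1,Item 3) = 0.59 × 0.71 × 1.11 = 0.4650
  σ(Item 1,Item 4) = 0.23 × 0.71 × 0.88 = 0.1437
  σ(Item 2,Item 3) = 0.51 × 1.31 × 1.11 = 0.7416
  σ(Item 2,Item 4) = 0.67 × 1.31 × 0.88 = 0.7724
  σ(Item 3,Item 4) = 0.60 × 1.11 × 0.88 = 0.5861
σ²_T = Σσ²ᵢ + 2·Σσ_ij = 4.2267 + 2 × 2.9599 = 10.1465
α = (4/3)·(1 − 4.2267/10.1465) = 0.78

α = 0.78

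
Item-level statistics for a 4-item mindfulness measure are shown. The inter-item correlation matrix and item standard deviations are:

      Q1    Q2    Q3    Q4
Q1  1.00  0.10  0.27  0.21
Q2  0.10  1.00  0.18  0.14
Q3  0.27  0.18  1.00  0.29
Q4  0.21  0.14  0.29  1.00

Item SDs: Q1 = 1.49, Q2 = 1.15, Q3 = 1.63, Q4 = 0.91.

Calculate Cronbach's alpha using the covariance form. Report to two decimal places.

Σσ²ᵢ = 1.49² + 1.15² + 1.63² + 0.91² = 7.0276
Covariances σ_ij = r_ij · s_i · s_j:
  σ(Q1,Q2) = 0.10 × 1.49 × 1.15 = 0.1713
  σ(Q1,Q3) = 0.27 × 1.49 × 1.63 = 0.6557
  σ(Q1,Q4) = 0.21 × 1.49 × 0.91 = 0.2847
  σ(Q2,Q3) = 0.18 × 1.15 × 1.63 = 0.3374
  σ(Q2,Q4) = 0.14 × 1.15 × 0.91 = 0.1465
  σ(Q3,Q4) = 0.29 × 1.63 × 0.91 = 0.4302
σ²_T = Σσ²ᵢ + 2·Σσ_ij = 7.0276 + 2 × 2.0258 = 11.0792
α = (4/3)·(1 − 7.0276/11.0792) = 0.49

α = 0.49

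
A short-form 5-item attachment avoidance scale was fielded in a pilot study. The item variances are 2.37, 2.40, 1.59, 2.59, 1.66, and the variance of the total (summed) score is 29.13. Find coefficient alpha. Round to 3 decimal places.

Σσᵢ² = 2.37 + 2.40 + 1.59 + 2.59 + 1.66 = 10.61
α = (k/(k−1))·(1 − Σσᵢ²/total variance) = (5/4)·(1 − 10.61/29.13) = 0.795

coefficient alpha = 0.795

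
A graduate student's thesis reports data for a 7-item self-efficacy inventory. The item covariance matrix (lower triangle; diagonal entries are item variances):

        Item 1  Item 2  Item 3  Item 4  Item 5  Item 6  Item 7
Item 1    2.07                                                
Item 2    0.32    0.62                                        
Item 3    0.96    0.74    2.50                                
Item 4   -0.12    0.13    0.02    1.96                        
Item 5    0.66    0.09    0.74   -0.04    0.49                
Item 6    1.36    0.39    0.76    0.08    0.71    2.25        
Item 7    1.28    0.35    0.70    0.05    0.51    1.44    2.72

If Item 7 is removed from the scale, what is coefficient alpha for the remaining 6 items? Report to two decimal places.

Remaining items: Item 1, Item 2, Item 3, Item 4, Item 5, Item 6 (k = 6).
Σσᵢ² = 2.07 + 0.62 + 2.50 + 1.96 + 0.49 + 2.25 = 9.89
σ²_total = 9.89 + 2 × 6.80 = 23.49
α (item deleted) = (6/5)·(1 − 9.89/23.49) = 0.69

α = 0.69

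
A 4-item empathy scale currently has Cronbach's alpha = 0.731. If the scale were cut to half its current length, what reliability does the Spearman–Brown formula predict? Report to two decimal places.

predicted reliability = 0.58

Length factor m = 1/2
α' = m·α / (1 − (1−m)·α)
   = 1/2 × 0.731 / (1 − (1 − 1/2) × 0.731)
   = 0.3655 / 0.6345 = 0.58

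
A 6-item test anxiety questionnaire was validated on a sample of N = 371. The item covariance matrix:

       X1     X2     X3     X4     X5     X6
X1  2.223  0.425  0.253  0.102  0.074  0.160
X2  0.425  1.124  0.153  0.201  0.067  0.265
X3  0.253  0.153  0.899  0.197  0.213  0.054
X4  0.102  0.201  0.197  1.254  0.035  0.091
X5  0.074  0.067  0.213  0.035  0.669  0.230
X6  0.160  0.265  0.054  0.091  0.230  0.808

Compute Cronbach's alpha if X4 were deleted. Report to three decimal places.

Cronbach's alpha = 0.498

Remaining items: X1, X2, X3, X5, X6 (k = 5).
Σσ²ᵢ = 2.223 + 1.124 + 0.899 + 0.669 + 0.808 = 5.723
σ²_total = 5.723 + 2 × 1.894 = 9.511
α (item deleted) = (5/4)·(1 − 5.723/9.511) = 0.498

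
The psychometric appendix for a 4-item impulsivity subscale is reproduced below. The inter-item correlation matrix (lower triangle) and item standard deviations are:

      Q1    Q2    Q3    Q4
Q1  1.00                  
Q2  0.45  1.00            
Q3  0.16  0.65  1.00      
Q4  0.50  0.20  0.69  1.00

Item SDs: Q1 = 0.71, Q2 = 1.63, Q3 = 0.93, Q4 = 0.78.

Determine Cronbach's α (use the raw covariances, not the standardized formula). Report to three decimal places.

Σσ²ᵢ = 0.71² + 1.63² + 0.93² + 0.78² = 4.6343
Covariances σ_ij = r_ij · s_i · s_j:
  σ(Q1,Q2) = 0.45 × 0.71 × 1.63 = 0.5208
  σ(Q1,Q3) = 0.16 × 0.71 × 0.93 = 0.1056
  σ(Q1,Q4) = 0.50 × 0.71 × 0.78 = 0.2769
  σ(Q2,Q3) = 0.65 × 1.63 × 0.93 = 0.9853
  σ(Q2,Q4) = 0.20 × 1.63 × 0.78 = 0.2543
  σ(Q3,Q4) = 0.69 × 0.93 × 0.78 = 0.5005
σ²_T = Σσ²ᵢ + 2·Σσ_ij = 4.6343 + 2 × 2.6434 = 9.9211
α = (4/3)·(1 − 4.6343/9.9211) = 0.711

Cronbach's α = 0.711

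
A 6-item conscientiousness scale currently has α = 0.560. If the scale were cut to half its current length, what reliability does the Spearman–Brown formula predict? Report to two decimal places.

predicted reliability = 0.39

Length factor m = 1/2
α' = m·α / (1 − (1−m)·α)
   = 1/2 × 0.560 / (1 − (1 − 1/2) × 0.560)
   = 0.2800 / 0.7200 = 0.39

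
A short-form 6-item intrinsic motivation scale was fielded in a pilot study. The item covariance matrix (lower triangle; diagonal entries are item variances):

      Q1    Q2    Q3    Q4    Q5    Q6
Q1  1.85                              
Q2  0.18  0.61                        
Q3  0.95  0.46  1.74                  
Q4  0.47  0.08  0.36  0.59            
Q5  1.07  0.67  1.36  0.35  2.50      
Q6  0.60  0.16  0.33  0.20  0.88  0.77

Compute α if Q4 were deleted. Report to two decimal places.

α = 0.80

Remaining items: Q1, Q2, Q3, Q5, Q6 (k = 5).
Σσᵢ² = 1.85 + 0.61 + 1.74 + 2.50 + 0.77 = 7.47
σ²_total = 7.47 + 2 × 6.66 = 20.79
α (item deleted) = (5/4)·(1 − 7.47/20.79) = 0.80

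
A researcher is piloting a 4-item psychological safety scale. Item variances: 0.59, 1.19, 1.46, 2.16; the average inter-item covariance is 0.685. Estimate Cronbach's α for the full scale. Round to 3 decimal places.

ΣVar(i) = 0.59 + 1.19 + 1.46 + 2.16 = 5.40
Sum of the 6 distinct covariances = 6 × 0.685 = 4.110
Var(T) = ΣVar(i) + 2·Σcov = 5.40 + 2 × 4.110 = 13.620
α = (4/3)·(1 − 5.40/13.620) = 0.805

Cronbach's α = 0.805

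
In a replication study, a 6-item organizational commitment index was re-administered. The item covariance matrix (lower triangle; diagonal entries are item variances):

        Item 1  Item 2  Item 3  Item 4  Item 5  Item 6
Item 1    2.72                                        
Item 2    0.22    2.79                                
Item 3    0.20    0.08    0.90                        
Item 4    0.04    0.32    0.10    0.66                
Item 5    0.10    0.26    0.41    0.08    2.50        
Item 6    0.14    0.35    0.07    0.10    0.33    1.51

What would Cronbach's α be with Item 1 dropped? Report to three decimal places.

Remaining items: Item 2, Item 3, Item 4, Item 5, Item 6 (k = 5).
Σσ²ᵢ = 2.79 + 0.90 + 0.66 + 2.50 + 1.51 = 8.36
σ²_T = 8.36 + 2 × 2.10 = 12.56
α (item deleted) = (5/4)·(1 − 8.36/12.56) = 0.418

Cronbach's α = 0.418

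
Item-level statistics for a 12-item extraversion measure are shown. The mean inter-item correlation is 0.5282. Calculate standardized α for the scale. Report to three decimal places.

α = 0.931

Standardized α = k·r̄ / (1 + (k−1)·r̄) = 12 × 0.5282 / (1 + 11 × 0.5282)
  = 6.3384 / 6.8102 = 0.931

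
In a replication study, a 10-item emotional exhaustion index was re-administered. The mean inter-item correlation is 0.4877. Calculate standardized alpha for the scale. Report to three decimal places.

Standardized α = k·r̄ / (1 + (k−1)·r̄) = 10 × 0.4877 / (1 + 9 × 0.4877)
  = 4.8770 / 5.3893 = 0.905

standardized alpha = 0.905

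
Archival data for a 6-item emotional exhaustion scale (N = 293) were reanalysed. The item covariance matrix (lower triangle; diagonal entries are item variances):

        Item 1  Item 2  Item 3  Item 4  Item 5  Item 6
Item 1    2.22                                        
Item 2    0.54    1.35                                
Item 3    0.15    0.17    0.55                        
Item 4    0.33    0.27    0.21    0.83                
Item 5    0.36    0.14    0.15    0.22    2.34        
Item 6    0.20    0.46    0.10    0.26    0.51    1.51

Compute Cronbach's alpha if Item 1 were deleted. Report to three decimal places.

α = 0.538

Remaining items: Item 2, Item 3, Item 4, Item 5, Item 6 (k = 5).
Σσᵢ² = 1.35 + 0.55 + 0.83 + 2.34 + 1.51 = 6.58
σ²_total = 6.58 + 2 × 2.49 = 11.56
α (item deleted) = (5/4)·(1 − 6.58/11.56) = 0.538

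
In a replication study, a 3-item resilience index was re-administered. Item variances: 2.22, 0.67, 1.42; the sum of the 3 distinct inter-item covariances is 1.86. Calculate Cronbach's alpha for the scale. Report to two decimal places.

Cronbach's alpha = 0.69

ΣVar(i) = 2.22 + 0.67 + 1.42 = 4.31
Sum of distinct covariances = 1.86
total variance = ΣVar(i) + 2·Σcov = 4.31 + 2 × 1.86 = 8.03
α = (3/2)·(1 − 4.31/8.03) = 0.69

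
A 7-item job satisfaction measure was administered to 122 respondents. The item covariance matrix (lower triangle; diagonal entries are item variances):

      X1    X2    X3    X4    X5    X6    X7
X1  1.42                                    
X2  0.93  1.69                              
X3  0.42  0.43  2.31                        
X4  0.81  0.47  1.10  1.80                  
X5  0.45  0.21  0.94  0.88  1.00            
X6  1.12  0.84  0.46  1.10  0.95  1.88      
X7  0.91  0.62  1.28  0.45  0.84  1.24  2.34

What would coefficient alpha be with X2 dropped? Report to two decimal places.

Remaining items: X1, X3, X4, X5, X6, X7 (k = 6).
Σσ²ᵢ = 1.42 + 2.31 + 1.80 + 1.00 + 1.88 + 2.34 = 10.75
total variance = 10.75 + 2 × 12.95 = 36.65
α (item deleted) = (6/5)·(1 − 10.75/36.65) = 0.85

α = 0.85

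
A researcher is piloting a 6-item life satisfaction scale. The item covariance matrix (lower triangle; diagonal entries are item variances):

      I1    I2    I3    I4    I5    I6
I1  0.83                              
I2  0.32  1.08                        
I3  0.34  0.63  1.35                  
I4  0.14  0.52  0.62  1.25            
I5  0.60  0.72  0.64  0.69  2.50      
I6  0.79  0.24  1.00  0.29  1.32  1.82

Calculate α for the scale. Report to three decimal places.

Σσ²ᵢ = 0.83 + 1.08 + 1.35 + 1.25 + 2.50 + 1.82 = 8.83
Sum of the distinct covariances = 8.86
σ²_T = 8.83 + 2 × 8.86 = 26.55
α = (k/(k−1))·(1 − Σσ²ᵢ/σ²_T) = (6/5)·(1 − 8.83/26.55) = 0.801

α = 0.801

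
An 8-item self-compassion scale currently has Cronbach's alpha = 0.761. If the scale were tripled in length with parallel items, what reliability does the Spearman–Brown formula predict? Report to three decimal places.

predicted reliability = 0.905

Length factor m = 3
α' = m·α / (1 + (m−1)·α)
   = 3 × 0.761 / (1 + (3 − 1) × 0.761)
   = 2.2830 / 2.5220 = 0.905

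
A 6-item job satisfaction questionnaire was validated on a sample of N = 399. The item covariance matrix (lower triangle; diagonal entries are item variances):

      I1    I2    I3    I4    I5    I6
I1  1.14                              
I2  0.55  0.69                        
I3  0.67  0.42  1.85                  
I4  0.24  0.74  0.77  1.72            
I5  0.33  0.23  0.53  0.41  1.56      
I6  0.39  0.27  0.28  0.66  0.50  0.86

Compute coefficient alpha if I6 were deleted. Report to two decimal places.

Remaining items: I1, I2, I3, I4, I5 (k = 5).
Σσ²ᵢ = 1.14 + 0.69 + 1.85 + 1.72 + 1.56 = 6.96
Var(T) = 6.96 + 2 × 4.89 = 16.74
α (item deleted) = (5/4)·(1 − 6.96/16.74) = 0.73

coefficient alpha = 0.73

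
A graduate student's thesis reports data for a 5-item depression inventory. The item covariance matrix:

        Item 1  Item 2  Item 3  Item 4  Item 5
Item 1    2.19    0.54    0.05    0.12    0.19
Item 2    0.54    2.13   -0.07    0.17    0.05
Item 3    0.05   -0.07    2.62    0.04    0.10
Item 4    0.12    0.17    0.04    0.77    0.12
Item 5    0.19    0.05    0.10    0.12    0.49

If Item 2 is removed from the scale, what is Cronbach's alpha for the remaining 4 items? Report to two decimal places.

Remaining items: Item 1, Item 3, Item 4, Item 5 (k = 4).
Σσ²ᵢ = 2.19 + 2.62 + 0.77 + 0.49 = 6.07
Var(T) = 6.07 + 2 × 0.62 = 7.31
α (item deleted) = (4/3)·(1 − 6.07/7.31) = 0.23

α = 0.23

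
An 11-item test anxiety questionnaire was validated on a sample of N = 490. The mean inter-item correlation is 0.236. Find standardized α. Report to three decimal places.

Standardized α = k·r̄ / (1 + (k−1)·r̄) = 11 × 0.236 / (1 + 10 × 0.236)
  = 2.5960 / 3.3600 = 0.773

standardized α = 0.773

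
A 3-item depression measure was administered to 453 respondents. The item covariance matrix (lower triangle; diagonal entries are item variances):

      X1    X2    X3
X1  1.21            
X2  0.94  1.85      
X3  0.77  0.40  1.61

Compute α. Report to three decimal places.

α = 0.712

Σσ²ᵢ = 1.21 + 1.85 + 1.61 = 4.67
Sum of the distinct covariances = 2.11
Var(T) = 4.67 + 2 × 2.11 = 8.89
α = (k/(k−1))·(1 − Σσ²ᵢ/Var(T)) = (3/2)·(1 − 4.67/8.89) = 0.712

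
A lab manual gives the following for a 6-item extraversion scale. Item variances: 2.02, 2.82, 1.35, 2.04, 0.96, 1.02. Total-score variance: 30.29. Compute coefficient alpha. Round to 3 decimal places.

Σσᵢ² = 2.02 + 2.82 + 1.35 + 2.04 + 0.96 + 1.02 = 10.21
α = (k/(k−1))·(1 − Σσᵢ²/σ²_T) = (6/5)·(1 − 10.21/30.29) = 0.796

α = 0.796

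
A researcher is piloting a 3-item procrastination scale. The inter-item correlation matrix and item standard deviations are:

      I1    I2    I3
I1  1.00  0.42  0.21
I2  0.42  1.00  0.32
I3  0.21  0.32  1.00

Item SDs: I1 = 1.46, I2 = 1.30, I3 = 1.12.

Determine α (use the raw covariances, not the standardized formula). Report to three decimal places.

Σσ²ᵢ = 1.46² + 1.30² + 1.12² = 5.0760
Covariances σ_ij = r_ij · s_i · s_j:
  σ(I1,I2) = 0.42 × 1.46 × 1.30 = 0.7972
  σ(I1,I3) = 0.21 × 1.46 × 1.12 = 0.3434
  σ(I2,I3) = 0.32 × 1.30 × 1.12 = 0.4659
σ²_T = Σσ²ᵢ + 2·Σσ_ij = 5.0760 + 2 × 1.6065 = 8.2890
α = (3/2)·(1 − 5.0760/8.2890) = 0.581

α = 0.581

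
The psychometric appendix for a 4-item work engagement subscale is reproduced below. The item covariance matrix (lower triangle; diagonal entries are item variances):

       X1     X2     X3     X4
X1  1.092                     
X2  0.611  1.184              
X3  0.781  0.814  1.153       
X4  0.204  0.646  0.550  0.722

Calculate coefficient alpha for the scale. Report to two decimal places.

α = 0.85

ΣVar(i) = 1.092 + 1.184 + 1.153 + 0.722 = 4.151
Sum of off-diagonal covariances = 3.606
total variance = 4.151 + 2 × 3.606 = 11.363
α = (k/(k−1))·(1 − ΣVar(i)/total variance) = (4/3)·(1 − 4.151/11.363) = 0.85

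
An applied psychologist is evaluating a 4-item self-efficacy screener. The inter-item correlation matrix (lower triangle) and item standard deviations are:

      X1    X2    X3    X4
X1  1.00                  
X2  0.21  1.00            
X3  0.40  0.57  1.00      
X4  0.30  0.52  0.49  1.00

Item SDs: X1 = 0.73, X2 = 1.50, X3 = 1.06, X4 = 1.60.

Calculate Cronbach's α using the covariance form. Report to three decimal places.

Σσ²ᵢ = 0.73² + 1.50² + 1.06² + 1.60² = 6.4665
Covariances σ_ij = r_ij · s_i · s_j:
  σ(X1,X2) = 0.21 × 0.73 × 1.50 = 0.2299
  σ(X1,X3) = 0.40 × 0.73 × 1.06 = 0.3095
  σ(X1,X4) = 0.30 × 0.73 × 1.60 = 0.3504
  σ(X2,X3) = 0.57 × 1.50 × 1.06 = 0.9063
  σ(X2,X4) = 0.52 × 1.50 × 1.60 = 1.2480
  σ(X3,X4) = 0.49 × 1.06 × 1.60 = 0.8310
σ²_T = Σσ²ᵢ + 2·Σσ_ij = 6.4665 + 2 × 3.8751 = 14.2167
α = (4/3)·(1 − 6.4665/14.2167) = 0.727

Cronbach's α = 0.727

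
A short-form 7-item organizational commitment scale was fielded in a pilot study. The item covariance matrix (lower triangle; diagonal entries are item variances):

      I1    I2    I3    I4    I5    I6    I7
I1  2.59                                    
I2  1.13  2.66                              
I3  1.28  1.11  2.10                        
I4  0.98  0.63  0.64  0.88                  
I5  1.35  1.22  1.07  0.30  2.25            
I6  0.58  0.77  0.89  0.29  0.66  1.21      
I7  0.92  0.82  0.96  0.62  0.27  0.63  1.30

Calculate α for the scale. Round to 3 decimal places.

α = 0.846

ΣVar(i) = 2.59 + 2.66 + 2.10 + 0.88 + 2.25 + 1.21 + 1.30 = 12.99
Σ_{i<j} σ_ij = 17.12
σ²_T = 12.99 + 2 × 17.12 = 47.23
α = (k/(k−1))·(1 − ΣVar(i)/σ²_T) = (7/6)·(1 − 12.99/47.23) = 0.846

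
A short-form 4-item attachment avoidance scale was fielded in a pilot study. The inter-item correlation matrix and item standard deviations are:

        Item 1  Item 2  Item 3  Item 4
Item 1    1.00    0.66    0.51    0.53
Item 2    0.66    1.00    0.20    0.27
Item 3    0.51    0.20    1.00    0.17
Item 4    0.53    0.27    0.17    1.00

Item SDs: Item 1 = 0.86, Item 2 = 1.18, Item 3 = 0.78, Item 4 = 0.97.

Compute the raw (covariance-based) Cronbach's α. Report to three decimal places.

Cronbach's α = 0.707

Σσ²ᵢ = 0.86² + 1.18² + 0.78² + 0.97² = 3.6813
Covariances σ_ij = r_ij · s_i · s_j:
  σ(Item 1,Item 2) = 0.66 × 0.86 × 1.18 = 0.6698
  σ(Item 1,Item 3) = 0.51 × 0.86 × 0.78 = 0.3421
  σ(Item 1,Item 4) = 0.53 × 0.86 × 0.97 = 0.4421
  σ(Item 2,Item 3) = 0.20 × 1.18 × 0.78 = 0.1841
  σ(Item 2,Item 4) = 0.27 × 1.18 × 0.97 = 0.3090
  σ(Item 3,Item 4) = 0.17 × 0.78 × 0.97 = 0.1286
σ²_T = Σσ²ᵢ + 2·Σσ_ij = 3.6813 + 2 × 2.0757 = 7.8327
α = (4/3)·(1 − 3.6813/7.8327) = 0.707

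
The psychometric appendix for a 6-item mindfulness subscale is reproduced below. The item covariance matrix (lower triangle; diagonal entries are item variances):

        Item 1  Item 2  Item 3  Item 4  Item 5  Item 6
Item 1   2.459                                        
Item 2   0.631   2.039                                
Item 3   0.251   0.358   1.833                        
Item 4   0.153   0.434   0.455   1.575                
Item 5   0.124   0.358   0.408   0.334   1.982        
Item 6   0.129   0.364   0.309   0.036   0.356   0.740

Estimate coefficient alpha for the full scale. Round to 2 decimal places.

sum of item variances = 2.459 + 2.039 + 1.833 + 1.575 + 1.982 + 0.740 = 10.628
Sum of the distinct covariances = 4.700
σ²_T = 10.628 + 2 × 4.700 = 20.028
α = (k/(k−1))·(1 − sum of item variances/σ²_T) = (6/5)·(1 − 10.628/20.028) = 0.56

coefficient alpha = 0.56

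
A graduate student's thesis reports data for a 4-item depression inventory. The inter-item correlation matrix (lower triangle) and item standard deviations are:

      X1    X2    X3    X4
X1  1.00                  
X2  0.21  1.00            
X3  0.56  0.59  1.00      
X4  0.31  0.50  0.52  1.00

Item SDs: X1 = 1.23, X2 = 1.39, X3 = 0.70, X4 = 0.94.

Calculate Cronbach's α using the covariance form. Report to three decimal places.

Σσ²ᵢ = 1.23² + 1.39² + 0.70² + 0.94² = 4.8186
Covariances σ_ij = r_ij · s_i · s_j:
  σ(X1,X2) = 0.21 × 1.23 × 1.39 = 0.3590
  σ(X1,X3) = 0.56 × 1.23 × 0.70 = 0.4822
  σ(X1,X4) = 0.31 × 1.23 × 0.94 = 0.3584
  σ(X2,X3) = 0.59 × 1.39 × 0.70 = 0.5741
  σ(X2,X4) = 0.50 × 1.39 × 0.94 = 0.6533
  σ(X3,X4) = 0.52 × 0.70 × 0.94 = 0.3422
σ²_T = Σσ²ᵢ + 2·Σσ_ij = 4.8186 + 2 × 2.7692 = 10.3570
α = (4/3)·(1 − 4.8186/10.3570) = 0.713

α = 0.713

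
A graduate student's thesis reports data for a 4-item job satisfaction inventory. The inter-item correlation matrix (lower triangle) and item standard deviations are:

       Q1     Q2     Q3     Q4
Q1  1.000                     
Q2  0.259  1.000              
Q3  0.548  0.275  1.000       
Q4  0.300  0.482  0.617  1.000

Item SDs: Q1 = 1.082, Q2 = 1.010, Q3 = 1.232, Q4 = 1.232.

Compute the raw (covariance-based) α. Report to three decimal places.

α = 0.743

Σσ²ᵢ = 1.082² + 1.010² + 1.232² + 1.232² = 5.2265
Covariances σ_ij = r_ij · s_i · s_j:
  σ(Q1,Q2) = 0.259 × 1.082 × 1.010 = 0.2830
  σ(Q1,Q3) = 0.548 × 1.082 × 1.232 = 0.7305
  σ(Q1,Q4) = 0.300 × 1.082 × 1.232 = 0.3999
  σ(Q2,Q3) = 0.275 × 1.010 × 1.232 = 0.3422
  σ(Q2,Q4) = 0.482 × 1.010 × 1.232 = 0.5998
  σ(Q3,Q4) = 0.617 × 1.232 × 1.232 = 0.9365
σ²_T = Σσ²ᵢ + 2·Σσ_ij = 5.2265 + 2 × 3.2919 = 11.8103
α = (4/3)·(1 − 5.2265/11.8103) = 0.743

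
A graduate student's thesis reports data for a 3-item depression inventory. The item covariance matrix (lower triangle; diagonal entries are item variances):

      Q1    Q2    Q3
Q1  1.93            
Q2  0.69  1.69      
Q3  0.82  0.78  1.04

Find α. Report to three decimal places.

Σσ²ᵢ = 1.93 + 1.69 + 1.04 = 4.66
Σ_{i<j} σ_ij = 2.29
σ²_T = 4.66 + 2 × 2.29 = 9.24
α = (k/(k−1))·(1 − Σσ²ᵢ/σ²_T) = (3/2)·(1 − 4.66/9.24) = 0.744

α = 0.744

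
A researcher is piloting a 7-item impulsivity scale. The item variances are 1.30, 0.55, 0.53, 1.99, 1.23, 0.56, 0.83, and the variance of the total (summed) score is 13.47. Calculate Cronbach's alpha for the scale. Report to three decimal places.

Σσ²ᵢ = 1.30 + 0.55 + 0.53 + 1.99 + 1.23 + 0.56 + 0.83 = 6.99
α = (k/(k−1))·(1 − Σσ²ᵢ/σ²_T) = (7/6)·(1 − 6.99/13.47) = 0.561

α = 0.561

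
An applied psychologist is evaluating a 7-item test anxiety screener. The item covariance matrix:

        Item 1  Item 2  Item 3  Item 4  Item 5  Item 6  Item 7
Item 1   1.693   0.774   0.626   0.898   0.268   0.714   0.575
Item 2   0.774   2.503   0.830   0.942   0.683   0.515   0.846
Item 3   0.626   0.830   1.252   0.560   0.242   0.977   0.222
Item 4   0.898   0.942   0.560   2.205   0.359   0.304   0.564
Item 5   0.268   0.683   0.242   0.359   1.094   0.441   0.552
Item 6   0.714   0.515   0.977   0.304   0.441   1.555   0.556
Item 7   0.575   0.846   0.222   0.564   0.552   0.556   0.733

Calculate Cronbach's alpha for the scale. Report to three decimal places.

sum of item variances = 1.693 + 2.503 + 1.252 + 2.205 + 1.094 + 1.555 + 0.733 = 11.035
Sum of off-diagonal covariances = 12.448
σ²_T = 11.035 + 2 × 12.448 = 35.931
α = (k/(k−1))·(1 − sum of item variances/σ²_T) = (7/6)·(1 − 11.035/35.931) = 0.808

Cronbach's alpha = 0.808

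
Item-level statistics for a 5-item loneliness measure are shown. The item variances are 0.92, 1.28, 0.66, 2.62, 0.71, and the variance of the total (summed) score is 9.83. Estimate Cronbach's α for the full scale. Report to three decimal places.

Σσ²ᵢ = 0.92 + 1.28 + 0.66 + 2.62 + 0.71 = 6.19
α = (k/(k−1))·(1 − Σσ²ᵢ/total variance) = (5/4)·(1 − 6.19/9.83) = 0.463

Cronbach's α = 0.463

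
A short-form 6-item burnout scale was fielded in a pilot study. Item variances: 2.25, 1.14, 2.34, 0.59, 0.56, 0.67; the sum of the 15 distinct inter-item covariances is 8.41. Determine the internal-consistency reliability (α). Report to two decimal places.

ΣVar(i) = 2.25 + 1.14 + 2.34 + 0.59 + 0.56 + 0.67 = 7.55
Sum of distinct covariances = 8.41
σ²_total = ΣVar(i) + 2·Σcov = 7.55 + 2 × 8.41 = 24.37
α = (6/5)·(1 − 7.55/24.37) = 0.83

α = 0.83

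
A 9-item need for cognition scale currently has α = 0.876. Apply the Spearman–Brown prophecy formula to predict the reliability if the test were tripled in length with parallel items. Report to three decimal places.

Length factor m = 3
α' = m·α / (1 + (m−1)·α)
   = 3 × 0.876 / (1 + (3 − 1) × 0.876)
   = 2.6280 / 2.7520 = 0.955

predicted reliability = 0.955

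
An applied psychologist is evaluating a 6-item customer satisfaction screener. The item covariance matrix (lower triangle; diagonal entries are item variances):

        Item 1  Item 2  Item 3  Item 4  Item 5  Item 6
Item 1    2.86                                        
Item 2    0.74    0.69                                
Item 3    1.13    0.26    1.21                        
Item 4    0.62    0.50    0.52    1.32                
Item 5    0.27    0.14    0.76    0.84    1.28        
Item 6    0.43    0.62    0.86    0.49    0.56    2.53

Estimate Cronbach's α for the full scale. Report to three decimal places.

Cronbach's α = 0.766

ΣVar(i) = 2.86 + 0.69 + 1.21 + 1.32 + 1.28 + 2.53 = 9.89
Sum of off-diagonal covariances = 8.74
Var(T) = 9.89 + 2 × 8.74 = 27.37
α = (k/(k−1))·(1 − ΣVar(i)/Var(T)) = (6/5)·(1 − 9.89/27.37) = 0.766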